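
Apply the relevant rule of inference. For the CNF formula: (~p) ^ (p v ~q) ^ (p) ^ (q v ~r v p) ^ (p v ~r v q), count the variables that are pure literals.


Check each variable for pure literal status:
p: mixed (not pure)
q: mixed (not pure)
r: pure negative
Pure literal count = 1

1


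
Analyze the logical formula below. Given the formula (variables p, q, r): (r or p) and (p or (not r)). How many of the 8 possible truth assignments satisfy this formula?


Evaluate all 8 assignments for p, q, r:
p=0, q=0, r=0: 0
p=0, q=0, r=1: 0
p=0, q=1, r=0: 0
p=0, q=1, r=1: 0
p=1, q=0, r=0: 1
p=1, q=0, r=1: 1
p=1, q=1, r=0: 1
p=1, q=1, r=1: 1
Satisfying count = 4

4


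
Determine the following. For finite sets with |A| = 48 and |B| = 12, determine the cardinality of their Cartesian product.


The Cartesian product A x B contains all ordered pairs (a, b).
|A x B| = |A| * |B| = 48 * 12 = 576

576


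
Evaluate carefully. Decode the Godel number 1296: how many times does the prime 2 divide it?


Factorize 1296 by dividing by 2 repeatedly.
Division steps: 2 divides 1296 exactly 4 time(s).
Exponent of 2 = 4

4


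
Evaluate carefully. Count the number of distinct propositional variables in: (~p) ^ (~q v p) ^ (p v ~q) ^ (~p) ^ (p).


Identify each variable that appears in the formula.
Variables found: p, q
Count = 2

2


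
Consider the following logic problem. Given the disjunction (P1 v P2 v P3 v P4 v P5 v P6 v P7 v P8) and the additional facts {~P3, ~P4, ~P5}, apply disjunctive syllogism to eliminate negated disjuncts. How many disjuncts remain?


Original disjuncts (8): P1, P2, P3, P4, P5, P6, P7, P8
Negated (eliminate): ~P3, ~P4, ~P5
Remaining disjuncts: P1, P2, P6, P7, P8
Count = 8 - 3 = 5

5


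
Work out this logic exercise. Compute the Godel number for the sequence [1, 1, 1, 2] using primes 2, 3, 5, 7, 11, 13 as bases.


Encode each element as an exponent of the corresponding prime:
  2^1 = 2
  3^1 = 3
  5^1 = 5
  7^2 = 49
Product = 2 * 3 * 5 * 49 = 1470

1470


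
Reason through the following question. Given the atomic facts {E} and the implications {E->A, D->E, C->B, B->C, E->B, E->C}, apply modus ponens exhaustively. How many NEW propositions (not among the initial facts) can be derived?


Initial facts: {E}
Apply modus ponens to closure:
  E and E->A  =>  A
  E and E->B  =>  B
  E and E->C  =>  C
Final known: {A, B, C, E}
New propositions: {A, B, C}
Count = 3

3


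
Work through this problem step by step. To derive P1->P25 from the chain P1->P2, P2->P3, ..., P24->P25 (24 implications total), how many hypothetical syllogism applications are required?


With 24 implications in a chain connecting 25 propositions:
P1->P2, P2->P3, ..., P24->P25
Steps needed = (number of implications) - 1 = 24 - 1 = 23

23


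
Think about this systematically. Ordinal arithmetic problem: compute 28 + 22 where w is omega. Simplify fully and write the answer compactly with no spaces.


Compute 28 + 22.
Ordinal + is associative but NOT commutative; for finite n>0, n + w = w but w + n stays w+n.
Both operands finite; ordinal + agrees with natural +: 28 + 22 = 50.
Result = 50

50


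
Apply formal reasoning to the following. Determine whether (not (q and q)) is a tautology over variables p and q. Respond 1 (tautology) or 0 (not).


Check all 4 assignments:
p=0, q=0: 1
p=0, q=1: 0
p=1, q=0: 1
p=1, q=1: 0
Satisfying count = 2/4.
Tautology iff count = 4: no.

0


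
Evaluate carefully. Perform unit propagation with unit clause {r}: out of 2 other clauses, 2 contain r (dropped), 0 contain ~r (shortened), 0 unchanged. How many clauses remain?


Satisfied (removed): 2
Shortened (remain): 0
Unchanged (remain): 0
Remaining = 0 + 0 = 0

0


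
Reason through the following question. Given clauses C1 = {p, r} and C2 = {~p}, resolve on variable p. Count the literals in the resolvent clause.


Remove p from C1 and ~p from C2.
C1 remainder: {r}
C2 remainder: {}
Union (resolvent): {r}
Resolvent has 1 literal(s).

1


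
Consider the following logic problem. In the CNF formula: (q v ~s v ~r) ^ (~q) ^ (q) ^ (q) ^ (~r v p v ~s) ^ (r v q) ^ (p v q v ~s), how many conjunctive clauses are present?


A CNF formula is a conjunction of clauses.
Clauses are separated by ^.
Counting the conjuncts: 7 clauses.

7


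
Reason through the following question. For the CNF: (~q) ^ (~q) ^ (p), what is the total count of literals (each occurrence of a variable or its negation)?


Counting literals in each clause:
Clause 1: 1 literal(s)
Clause 2: 1 literal(s)
Clause 3: 1 literal(s)
Total = 3

3


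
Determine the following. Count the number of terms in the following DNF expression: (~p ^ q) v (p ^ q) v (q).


A DNF formula is a disjunction of terms (conjunctions).
Terms are separated by v.
Counting the disjuncts: 3 terms.

3


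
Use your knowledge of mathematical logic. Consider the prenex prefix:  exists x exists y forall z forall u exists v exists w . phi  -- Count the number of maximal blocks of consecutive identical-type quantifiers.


Quantifier-type sequence: E E A A E E  (A=forall, E=exists)
Group into maximal same-type runs:
  Ex2 | Ax2 | Ex2
Number of blocks = 3

3


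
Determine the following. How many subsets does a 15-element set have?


The power set of a set with n elements has 2^n elements.
|P(S)| = 2^15 = 32768

32768


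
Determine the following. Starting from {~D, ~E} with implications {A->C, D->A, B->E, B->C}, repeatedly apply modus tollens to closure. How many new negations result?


Initial negated facts: {~D, ~E}
Apply modus tollens to closure:
  ~E and B->E  =>  ~B
Final negated: {~B, ~D, ~E}
New negations: {~B}
Count = 1

1


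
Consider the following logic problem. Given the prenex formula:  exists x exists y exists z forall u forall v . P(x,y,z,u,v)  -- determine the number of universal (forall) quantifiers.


Quantifier prefix: exists x exists y exists z forall u forall v
Mark each quantifier type:
  E E E U U
Universal count = 2, Existential count = 3
Asked for universal (forall) quantifiers: 2

2


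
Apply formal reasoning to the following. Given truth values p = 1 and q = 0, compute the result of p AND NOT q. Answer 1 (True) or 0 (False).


p = 1, q = 0
Operation: p AND NOT q
Evaluate: 1 AND NOT 0 = 1

1


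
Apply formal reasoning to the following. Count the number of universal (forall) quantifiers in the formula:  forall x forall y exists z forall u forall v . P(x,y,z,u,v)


Quantifier prefix: forall x forall y exists z forall u forall v
Mark each quantifier type:
  U U E U U
Universal count = 4, Existential count = 1
Asked for universal (forall) quantifiers: 4

4


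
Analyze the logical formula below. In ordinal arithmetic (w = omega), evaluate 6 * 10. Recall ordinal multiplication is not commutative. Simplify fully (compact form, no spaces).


Compute 6 * 10.
Ordinal * is associative and left-distributive over +, but NOT commutative; for finite n>1, n*w = w but w*n stays w*n.
Both finite; ordinal * agrees with natural *: 6 * 10 = 60.
Result = 60

60


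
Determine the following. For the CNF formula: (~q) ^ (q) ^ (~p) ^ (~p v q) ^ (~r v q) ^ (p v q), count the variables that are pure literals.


Check each variable for pure literal status:
p: mixed (not pure)
q: mixed (not pure)
r: pure negative
Pure literal count = 1

1


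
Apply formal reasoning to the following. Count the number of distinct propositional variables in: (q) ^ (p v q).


Identify each variable that appears in the formula.
Variables found: p, q
Count = 2

2


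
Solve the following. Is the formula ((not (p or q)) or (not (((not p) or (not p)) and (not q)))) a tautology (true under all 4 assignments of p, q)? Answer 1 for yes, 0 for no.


Check all 4 assignments:
p=0, q=0: 1
p=0, q=1: 1
p=1, q=0: 1
p=1, q=1: 1
Satisfying count = 4/4.
Tautology iff count = 4: yes.

1


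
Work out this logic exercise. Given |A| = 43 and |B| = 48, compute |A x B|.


The Cartesian product A x B contains all ordered pairs (a, b).
|A x B| = |A| * |B| = 43 * 48 = 2064

2064


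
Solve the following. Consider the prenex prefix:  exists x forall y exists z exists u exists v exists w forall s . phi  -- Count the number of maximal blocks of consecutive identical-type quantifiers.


Quantifier-type sequence: E A E E E E A  (A=forall, E=exists)
Group into maximal same-type runs:
  Ex1 | Ax1 | Ex4 | Ax1
Number of blocks = 4

4


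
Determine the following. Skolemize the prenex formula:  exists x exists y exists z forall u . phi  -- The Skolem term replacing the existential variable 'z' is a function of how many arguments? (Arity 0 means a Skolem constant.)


Quantifier prefix: exists x exists y exists z forall u
'z' is existentially quantified at position 3.
No universal quantifiers precede it.
Skolem function arity = 0 (a Skolem constant)

0


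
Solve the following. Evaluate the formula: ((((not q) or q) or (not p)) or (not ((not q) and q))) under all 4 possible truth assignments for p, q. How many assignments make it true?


Check all 4 assignments:
p=0, q=0: 1
p=0, q=1: 1
p=1, q=0: 1
p=1, q=1: 1
Count of True = 4

4


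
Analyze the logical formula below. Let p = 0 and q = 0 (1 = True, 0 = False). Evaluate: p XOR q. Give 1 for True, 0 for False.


p = 0, q = 0
Operation: p XOR q
Evaluate: 0 XOR 0 = 0

0


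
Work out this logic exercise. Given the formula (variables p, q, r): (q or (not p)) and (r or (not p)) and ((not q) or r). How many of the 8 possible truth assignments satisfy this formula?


Evaluate all 8 assignments for p, q, r:
p=0, q=0, r=0: 1
p=0, q=0, r=1: 1
p=0, q=1, r=0: 0
p=0, q=1, r=1: 1
p=1, q=0, r=0: 0
p=1, q=0, r=1: 0
p=1, q=1, r=0: 0
p=1, q=1, r=1: 1
Satisfying count = 4

4


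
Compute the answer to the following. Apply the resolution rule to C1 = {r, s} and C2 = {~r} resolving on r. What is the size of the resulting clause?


Remove r from C1 and ~r from C2.
C1 remainder: {s}
C2 remainder: {}
Union (resolvent): {s}
Resolvent has 1 literal(s).

1


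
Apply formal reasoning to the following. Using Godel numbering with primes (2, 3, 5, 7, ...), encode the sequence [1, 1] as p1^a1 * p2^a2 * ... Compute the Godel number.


Encode each element as an exponent of the corresponding prime:
  2^1 = 2
  3^1 = 3
Product = 2 * 3 = 6

6


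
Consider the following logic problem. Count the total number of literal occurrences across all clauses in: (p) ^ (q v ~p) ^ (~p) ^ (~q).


Counting literals in each clause:
Clause 1: 1 literal(s)
Clause 2: 2 literal(s)
Clause 3: 1 literal(s)
Clause 4: 1 literal(s)
Total = 5

5


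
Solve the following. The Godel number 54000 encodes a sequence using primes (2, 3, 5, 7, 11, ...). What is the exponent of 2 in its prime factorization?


Factorize 54000 by dividing by 2 repeatedly.
Division steps: 2 divides 54000 exactly 4 time(s).
Exponent of 2 = 4

4


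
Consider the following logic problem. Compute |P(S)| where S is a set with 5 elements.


The power set of a set with n elements has 2^n elements.
|P(S)| = 2^5 = 32

32


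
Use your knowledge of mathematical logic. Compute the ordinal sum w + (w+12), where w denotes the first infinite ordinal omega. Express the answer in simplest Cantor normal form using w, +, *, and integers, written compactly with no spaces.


Compute w + (w+12).
Ordinal + is associative but NOT commutative; for finite n>0, n + w = w but w + n stays w+n.
w + (w+12) = (w+w) + 12 = w*2+12.
Result = w*2+12

w*2+12


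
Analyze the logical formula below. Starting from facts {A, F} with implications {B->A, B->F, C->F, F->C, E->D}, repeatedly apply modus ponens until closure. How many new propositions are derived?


Initial facts: {A, F}
Apply modus ponens to closure:
  F and F->C  =>  C
Final known: {A, C, F}
New propositions: {C}
Count = 1

1


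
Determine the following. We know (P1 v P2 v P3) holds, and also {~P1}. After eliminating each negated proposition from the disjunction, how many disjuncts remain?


Original disjuncts (3): P1, P2, P3
Negated (eliminate): ~P1
Remaining disjuncts: P2, P3
Count = 3 - 1 = 2

2


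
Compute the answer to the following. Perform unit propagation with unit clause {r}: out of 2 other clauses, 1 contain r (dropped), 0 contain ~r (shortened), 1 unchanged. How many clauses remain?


Satisfied (removed): 1
Shortened (remain): 0
Unchanged (remain): 1
Remaining = 0 + 1 = 1

1


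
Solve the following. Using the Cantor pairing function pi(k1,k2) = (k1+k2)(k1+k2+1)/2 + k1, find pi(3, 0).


k1 + k2 = 3
(k1+k2)(k1+k2+1)/2 = 3 * 4 / 2 = 6
pi = 6 + 3 = 9

9


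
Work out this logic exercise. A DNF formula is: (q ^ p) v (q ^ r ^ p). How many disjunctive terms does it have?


A DNF formula is a disjunction of terms (conjunctions).
Terms are separated by v.
Counting the disjuncts: 2 terms.

2


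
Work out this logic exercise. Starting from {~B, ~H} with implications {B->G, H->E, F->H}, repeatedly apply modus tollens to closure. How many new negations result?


Initial negated facts: {~B, ~H}
Apply modus tollens to closure:
  ~H and F->H  =>  ~F
Final negated: {~B, ~F, ~H}
New negations: {~F}
Count = 1

1


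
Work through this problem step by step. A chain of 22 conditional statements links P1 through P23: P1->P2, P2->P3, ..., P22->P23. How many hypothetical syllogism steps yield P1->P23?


With 22 implications in a chain connecting 23 propositions:
P1->P2, P2->P3, ..., P22->P23
Steps needed = (number of implications) - 1 = 22 - 1 = 21

21


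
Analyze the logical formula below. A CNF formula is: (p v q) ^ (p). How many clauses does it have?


A CNF formula is a conjunction of clauses.
Clauses are separated by ^.
Counting the conjuncts: 2 clauses.

2


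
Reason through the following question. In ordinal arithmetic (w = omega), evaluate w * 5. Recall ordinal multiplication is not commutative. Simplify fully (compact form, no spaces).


Compute w * 5.
Ordinal * is associative and left-distributive over +, but NOT commutative; for finite n>1, n*w = w but w*n stays w*n.
w * 5 means 5 copies of w concatenated: w*5.
Result = w*5

w*5


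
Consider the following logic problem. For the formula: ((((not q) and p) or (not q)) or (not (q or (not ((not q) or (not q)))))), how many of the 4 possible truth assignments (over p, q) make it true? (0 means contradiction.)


Check all 4 assignments:
p=0, q=0: 1
p=0, q=1: 0
p=1, q=0: 1
p=1, q=1: 0
Count of True = 2

2


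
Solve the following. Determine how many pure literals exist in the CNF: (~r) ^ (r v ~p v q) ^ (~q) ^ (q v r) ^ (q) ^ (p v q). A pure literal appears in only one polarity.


Check each variable for pure literal status:
p: mixed (not pure)
q: mixed (not pure)
r: mixed (not pure)
Pure literal count = 0

0


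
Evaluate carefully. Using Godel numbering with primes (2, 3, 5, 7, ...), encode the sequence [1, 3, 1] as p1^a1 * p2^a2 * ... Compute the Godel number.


Encode each element as an exponent of the corresponding prime:
  2^1 = 2
  3^3 = 27
  5^1 = 5
Product = 2 * 27 * 5 = 270

270


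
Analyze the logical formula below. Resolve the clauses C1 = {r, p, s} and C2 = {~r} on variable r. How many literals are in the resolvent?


Remove r from C1 and ~r from C2.
C1 remainder: {p, s}
C2 remainder: {}
Union (resolvent): {p, s}
Resolvent has 2 literal(s).

2


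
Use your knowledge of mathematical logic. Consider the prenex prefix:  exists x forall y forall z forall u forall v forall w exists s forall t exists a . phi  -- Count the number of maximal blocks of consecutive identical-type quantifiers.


Quantifier-type sequence: E A A A A A E A E  (A=forall, E=exists)
Group into maximal same-type runs:
  Ex1 | Ax5 | Ex1 | Ax1 | Ex1
Number of blocks = 5

5


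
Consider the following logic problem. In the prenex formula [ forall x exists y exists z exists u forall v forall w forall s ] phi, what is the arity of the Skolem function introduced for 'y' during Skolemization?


Quantifier prefix: forall x exists y exists z exists u forall v forall w forall s
'y' is existentially quantified at position 2.
Universal variables preceding it: x
Skolem function arity = 1

1


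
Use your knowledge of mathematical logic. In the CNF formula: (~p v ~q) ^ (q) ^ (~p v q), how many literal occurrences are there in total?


Counting literals in each clause:
Clause 1: 2 literal(s)
Clause 2: 1 literal(s)
Clause 3: 2 literal(s)
Total = 5

5


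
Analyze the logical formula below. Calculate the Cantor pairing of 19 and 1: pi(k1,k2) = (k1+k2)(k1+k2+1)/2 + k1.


k1 + k2 = 20
(k1+k2)(k1+k2+1)/2 = 20 * 21 / 2 = 210
pi = 210 + 19 = 229

229


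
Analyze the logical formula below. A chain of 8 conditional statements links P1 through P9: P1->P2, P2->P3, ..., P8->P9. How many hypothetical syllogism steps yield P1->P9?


With 8 implications in a chain connecting 9 propositions:
P1->P2, P2->P3, ..., P8->P9
Steps needed = (number of implications) - 1 = 8 - 1 = 7

7


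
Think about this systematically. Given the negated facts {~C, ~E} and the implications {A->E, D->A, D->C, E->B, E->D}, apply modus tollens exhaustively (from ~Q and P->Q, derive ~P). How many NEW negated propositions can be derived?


Initial negated facts: {~C, ~E}
Apply modus tollens to closure:
  ~E and A->E  =>  ~A
  ~A and D->A  =>  ~D
Final negated: {~A, ~C, ~D, ~E}
New negations: {~A, ~D}
Count = 2

2


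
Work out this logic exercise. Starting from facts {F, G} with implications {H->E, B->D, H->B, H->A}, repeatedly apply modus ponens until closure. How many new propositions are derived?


Initial facts: {F, G}
Apply modus ponens to closure:
  (no implication fires)
Final known: {F, G}
New propositions: {(none)}
Count = 0

0


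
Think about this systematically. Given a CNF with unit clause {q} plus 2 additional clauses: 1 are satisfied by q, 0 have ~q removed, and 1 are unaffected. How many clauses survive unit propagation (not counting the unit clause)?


Satisfied (removed): 1
Shortened (remain): 0
Unchanged (remain): 1
Remaining = 0 + 1 = 1

1


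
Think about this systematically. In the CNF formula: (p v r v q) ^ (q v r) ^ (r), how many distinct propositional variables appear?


Identify each variable that appears in the formula.
Variables found: p, q, r
Count = 3

3


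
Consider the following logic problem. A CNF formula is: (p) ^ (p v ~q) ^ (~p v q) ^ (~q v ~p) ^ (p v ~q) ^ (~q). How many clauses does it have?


A CNF formula is a conjunction of clauses.
Clauses are separated by ^.
Counting the conjuncts: 6 clauses.

6


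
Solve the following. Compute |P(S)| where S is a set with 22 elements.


The power set of a set with n elements has 2^n elements.
|P(S)| = 2^22 = 4194304

4194304


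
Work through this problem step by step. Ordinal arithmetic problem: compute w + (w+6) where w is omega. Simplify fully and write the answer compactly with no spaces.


Compute w + (w+6).
Ordinal + is associative but NOT commutative; for finite n>0, n + w = w but w + n stays w+n.
w + (w+6) = (w+w) + 6 = w*2+6.
Result = w*2+6

w*2+6


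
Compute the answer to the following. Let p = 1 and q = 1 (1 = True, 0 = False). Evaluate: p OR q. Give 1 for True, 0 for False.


p = 1, q = 1
Operation: p OR q
Evaluate: 1 OR 1 = 1

1


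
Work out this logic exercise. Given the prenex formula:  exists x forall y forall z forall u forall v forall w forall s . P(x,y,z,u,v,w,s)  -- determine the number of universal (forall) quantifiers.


Quantifier prefix: exists x forall y forall z forall u forall v forall w forall s
Mark each quantifier type:
  E U U U U U U
Universal count = 6, Existential count = 1
Asked for universal (forall) quantifiers: 6

6


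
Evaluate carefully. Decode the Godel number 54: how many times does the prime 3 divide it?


Factorize 54 by dividing by 3 repeatedly.
Division steps: 3 divides 54 exactly 3 time(s).
Exponent of 3 = 3

3


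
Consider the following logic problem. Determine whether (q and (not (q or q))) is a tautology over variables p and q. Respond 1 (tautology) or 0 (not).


Check all 4 assignments:
p=0, q=0: 0
p=0, q=1: 0
p=1, q=0: 0
p=1, q=1: 0
Satisfying count = 0/4.
Tautology iff count = 4: no.

0


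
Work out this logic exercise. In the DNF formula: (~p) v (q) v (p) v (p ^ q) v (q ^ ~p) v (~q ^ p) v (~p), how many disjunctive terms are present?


A DNF formula is a disjunction of terms (conjunctions).
Terms are separated by v.
Counting the disjuncts: 7 terms.

7


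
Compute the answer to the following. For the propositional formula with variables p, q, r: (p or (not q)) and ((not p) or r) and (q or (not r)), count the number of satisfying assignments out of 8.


Evaluate all 8 assignments for p, q, r:
p=0, q=0, r=0: 1
p=0, q=0, r=1: 0
p=0, q=1, r=0: 0
p=0, q=1, r=1: 0
p=1, q=0, r=0: 0
p=1, q=0, r=1: 0
p=1, q=1, r=0: 0
p=1, q=1, r=1: 1
Satisfying count = 2

2


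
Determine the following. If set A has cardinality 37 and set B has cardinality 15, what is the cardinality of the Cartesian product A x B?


The Cartesian product A x B contains all ordered pairs (a, b).
|A x B| = |A| * |B| = 37 * 15 = 555

555


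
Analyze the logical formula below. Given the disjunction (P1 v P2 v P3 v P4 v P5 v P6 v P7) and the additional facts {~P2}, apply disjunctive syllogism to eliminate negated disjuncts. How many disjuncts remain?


Original disjuncts (7): P1, P2, P3, P4, P5, P6, P7
Negated (eliminate): ~P2
Remaining disjuncts: P1, P3, P4, P5, P6, P7
Count = 7 - 1 = 6

6


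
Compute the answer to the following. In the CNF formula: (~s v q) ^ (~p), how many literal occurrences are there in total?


Counting literals in each clause:
Clause 1: 2 literal(s)
Clause 2: 1 literal(s)
Total = 3

3


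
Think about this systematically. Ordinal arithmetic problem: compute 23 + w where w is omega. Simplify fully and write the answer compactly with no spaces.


Compute 23 + w.
Ordinal + is associative but NOT commutative; for finite n>0, n + w = w but w + n stays w+n.
Any finite left addend is absorbed by w on the right: 23 + w = w.
Result = w

w


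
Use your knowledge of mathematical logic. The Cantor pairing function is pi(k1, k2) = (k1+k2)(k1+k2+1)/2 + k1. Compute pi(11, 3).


k1 + k2 = 14
(k1+k2)(k1+k2+1)/2 = 14 * 15 / 2 = 105
pi = 105 + 11 = 116

116


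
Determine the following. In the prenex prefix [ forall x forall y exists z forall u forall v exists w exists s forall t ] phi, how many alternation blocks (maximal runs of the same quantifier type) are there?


Quantifier-type sequence: A A E A A E E A  (A=forall, E=exists)
Group into maximal same-type runs:
  Ax2 | Ex1 | Ax2 | Ex2 | Ax1
Number of blocks = 5

5


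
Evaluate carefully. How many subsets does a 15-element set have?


The power set of a set with n elements has 2^n elements.
|P(S)| = 2^15 = 32768

32768


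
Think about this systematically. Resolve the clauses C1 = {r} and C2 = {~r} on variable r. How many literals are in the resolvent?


Remove r from C1 and ~r from C2.
C1 remainder: {}
C2 remainder: {}
Union (resolvent): {} (empty clause)
Resolvent has 0 literal(s).

0


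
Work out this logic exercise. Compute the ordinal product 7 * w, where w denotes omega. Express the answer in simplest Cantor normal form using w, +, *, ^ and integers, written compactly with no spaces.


Compute 7 * w.
Ordinal * is associative and left-distributive over +, but NOT commutative; for finite n>1, n*w = w but w*n stays w*n.
For finite n>0, n * w = sup{n*k : k<w} = w. So 7 * w = w.
Result = w

w


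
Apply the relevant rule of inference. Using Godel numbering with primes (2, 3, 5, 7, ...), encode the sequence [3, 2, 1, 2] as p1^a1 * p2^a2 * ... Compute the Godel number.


Encode each element as an exponent of the corresponding prime:
  2^3 = 8
  3^2 = 9
  5^1 = 5
  7^2 = 49
Product = 8 * 9 * 5 * 49 = 17640

17640


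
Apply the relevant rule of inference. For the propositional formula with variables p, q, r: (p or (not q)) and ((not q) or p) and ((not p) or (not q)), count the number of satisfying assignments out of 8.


Evaluate all 8 assignments for p, q, r:
p=0, q=0, r=0: 1
p=0, q=0, r=1: 1
p=0, q=1, r=0: 0
p=0, q=1, r=1: 0
p=1, q=0, r=0: 1
p=1, q=0, r=1: 1
p=1, q=1, r=0: 0
p=1, q=1, r=1: 0
Satisfying count = 4

4


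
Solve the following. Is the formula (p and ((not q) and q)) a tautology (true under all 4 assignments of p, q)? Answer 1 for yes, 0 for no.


Check all 4 assignments:
p=0, q=0: 0
p=0, q=1: 0
p=1, q=0: 0
p=1, q=1: 0
Satisfying count = 0/4.
Tautology iff count = 4: no.

0


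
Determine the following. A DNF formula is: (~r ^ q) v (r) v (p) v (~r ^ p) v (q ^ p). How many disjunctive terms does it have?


A DNF formula is a disjunction of terms (conjunctions).
Terms are separated by v.
Counting the disjuncts: 5 terms.

5


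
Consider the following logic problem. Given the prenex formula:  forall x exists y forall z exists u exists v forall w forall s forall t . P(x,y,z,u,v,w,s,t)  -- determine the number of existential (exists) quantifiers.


Quantifier prefix: forall x exists y forall z exists u exists v forall w forall s forall t
Mark each quantifier type:
  U E U E E U U U
Universal count = 5, Existential count = 3
Asked for existential (exists) quantifiers: 3

3


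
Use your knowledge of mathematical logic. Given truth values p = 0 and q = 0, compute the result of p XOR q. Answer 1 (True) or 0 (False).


p = 0, q = 0
Operation: p XOR q
Evaluate: 0 XOR 0 = 0

0


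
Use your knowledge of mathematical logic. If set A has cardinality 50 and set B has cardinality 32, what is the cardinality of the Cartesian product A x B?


The Cartesian product A x B contains all ordered pairs (a, b).
|A x B| = |A| * |B| = 50 * 32 = 1600

1600


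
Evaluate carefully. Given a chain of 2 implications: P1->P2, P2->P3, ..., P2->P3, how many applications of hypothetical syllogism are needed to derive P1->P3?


With 2 implications in a chain connecting 3 propositions:
P1->P2, P2->P3, ..., P2->P3
Steps needed = (number of implications) - 1 = 2 - 1 = 1

1


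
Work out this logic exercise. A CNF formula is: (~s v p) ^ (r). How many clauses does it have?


A CNF formula is a conjunction of clauses.
Clauses are separated by ^.
Counting the conjuncts: 2 clauses.

2


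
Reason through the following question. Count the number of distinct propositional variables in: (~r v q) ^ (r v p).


Identify each variable that appears in the formula.
Variables found: p, q, r
Count = 3

3


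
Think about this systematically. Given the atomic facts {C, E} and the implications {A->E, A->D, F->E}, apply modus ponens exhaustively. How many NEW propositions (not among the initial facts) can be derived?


Initial facts: {C, E}
Apply modus ponens to closure:
  (no implication fires)
Final known: {C, E}
New propositions: {(none)}
Count = 0

0


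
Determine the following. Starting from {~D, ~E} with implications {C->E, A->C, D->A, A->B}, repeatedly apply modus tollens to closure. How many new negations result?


Initial negated facts: {~D, ~E}
Apply modus tollens to closure:
  ~E and C->E  =>  ~C
  ~C and A->C  =>  ~A
Final negated: {~A, ~C, ~D, ~E}
New negations: {~A, ~C}
Count = 2

2


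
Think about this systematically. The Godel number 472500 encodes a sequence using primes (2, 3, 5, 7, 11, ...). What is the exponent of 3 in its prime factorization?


Factorize 472500 by dividing by 3 repeatedly.
Division steps: 3 divides 472500 exactly 3 time(s).
Exponent of 3 = 3

3


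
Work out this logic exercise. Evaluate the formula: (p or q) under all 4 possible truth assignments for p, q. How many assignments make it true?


Check all 4 assignments:
p=0, q=0: 0
p=0, q=1: 1
p=1, q=0: 1
p=1, q=1: 1
Count of True = 3

3


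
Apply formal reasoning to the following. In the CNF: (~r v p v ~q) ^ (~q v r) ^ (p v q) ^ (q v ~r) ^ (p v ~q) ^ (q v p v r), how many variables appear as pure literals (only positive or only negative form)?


Check each variable for pure literal status:
p: pure positive
q: mixed (not pure)
r: mixed (not pure)
Pure literal count = 1

1


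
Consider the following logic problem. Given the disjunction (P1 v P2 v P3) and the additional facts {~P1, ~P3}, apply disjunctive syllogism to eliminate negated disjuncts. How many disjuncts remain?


Original disjuncts (3): P1, P2, P3
Negated (eliminate): ~P1, ~P3
Remaining disjuncts: P2
Count = 3 - 2 = 1

1


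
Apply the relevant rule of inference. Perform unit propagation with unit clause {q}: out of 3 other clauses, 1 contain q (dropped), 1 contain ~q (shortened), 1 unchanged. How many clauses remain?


Satisfied (removed): 1
Shortened (remain): 1
Unchanged (remain): 1
Remaining = 1 + 1 = 2

2


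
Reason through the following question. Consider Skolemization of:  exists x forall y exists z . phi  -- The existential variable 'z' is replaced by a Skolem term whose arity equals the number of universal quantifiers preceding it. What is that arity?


Quantifier prefix: exists x forall y exists z
'z' is existentially quantified at position 3.
Universal variables preceding it: y
Skolem function arity = 1

1


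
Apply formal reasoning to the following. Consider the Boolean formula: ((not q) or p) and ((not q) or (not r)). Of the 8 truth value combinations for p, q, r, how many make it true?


Evaluate all 8 assignments for p, q, r:
p=0, q=0, r=0: 1
p=0, q=0, r=1: 1
p=0, q=1, r=0: 0
p=0, q=1, r=1: 0
p=1, q=0, r=0: 1
p=1, q=0, r=1: 1
p=1, q=1, r=0: 1
p=1, q=1, r=1: 0
Satisfying count = 5

5


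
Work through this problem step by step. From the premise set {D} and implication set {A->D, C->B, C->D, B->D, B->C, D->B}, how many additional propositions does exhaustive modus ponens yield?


Initial facts: {D}
Apply modus ponens to closure:
  D and D->B  =>  B
  B and B->C  =>  C
Final known: {B, C, D}
New propositions: {B, C}
Count = 2

2


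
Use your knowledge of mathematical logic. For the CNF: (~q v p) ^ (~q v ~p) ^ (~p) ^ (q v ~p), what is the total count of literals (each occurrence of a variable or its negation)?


Counting literals in each clause:
Clause 1: 2 literal(s)
Clause 2: 2 literal(s)
Clause 3: 1 literal(s)
Clause 4: 2 literal(s)
Total = 7

7


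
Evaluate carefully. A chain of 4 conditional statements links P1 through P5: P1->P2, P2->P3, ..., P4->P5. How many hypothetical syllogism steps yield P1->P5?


With 4 implications in a chain connecting 5 propositions:
P1->P2, P2->P3, ..., P4->P5
Steps needed = (number of implications) - 1 = 4 - 1 = 3

3


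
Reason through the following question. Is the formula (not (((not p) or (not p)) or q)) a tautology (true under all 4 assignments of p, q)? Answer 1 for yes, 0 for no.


Check all 4 assignments:
p=0, q=0: 0
p=0, q=1: 0
p=1, q=0: 1
p=1, q=1: 0
Satisfying count = 1/4.
Tautology iff count = 4: no.

0


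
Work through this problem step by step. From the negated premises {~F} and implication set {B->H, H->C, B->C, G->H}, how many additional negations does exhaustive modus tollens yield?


Initial negated facts: {~F}
Apply modus tollens to closure:
  (no implication fires)
Final negated: {~F}
New negations: {(none)}
Count = 0

0


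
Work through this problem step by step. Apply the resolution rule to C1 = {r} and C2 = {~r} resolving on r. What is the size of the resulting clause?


Remove r from C1 and ~r from C2.
C1 remainder: {}
C2 remainder: {}
Union (resolvent): {} (empty clause)
Resolvent has 0 literal(s).

0


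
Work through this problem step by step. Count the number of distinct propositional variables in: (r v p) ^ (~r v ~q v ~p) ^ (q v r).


Identify each variable that appears in the formula.
Variables found: p, q, r
Count = 3

3


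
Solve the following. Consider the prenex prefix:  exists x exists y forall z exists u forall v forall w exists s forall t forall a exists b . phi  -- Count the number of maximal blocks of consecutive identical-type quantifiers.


Quantifier-type sequence: E E A E A A E A A E  (A=forall, E=exists)
Group into maximal same-type runs:
  Ex2 | Ax1 | Ex1 | Ax2 | Ex1 | Ax2 | Ex1
Number of blocks = 7

7


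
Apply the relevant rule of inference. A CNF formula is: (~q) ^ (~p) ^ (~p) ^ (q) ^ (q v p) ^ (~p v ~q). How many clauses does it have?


A CNF formula is a conjunction of clauses.
Clauses are separated by ^.
Counting the conjuncts: 6 clauses.

6


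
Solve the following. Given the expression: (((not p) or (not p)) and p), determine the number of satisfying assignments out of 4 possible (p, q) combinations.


Check all 4 assignments:
p=0, q=0: 0
p=0, q=1: 0
p=1, q=0: 0
p=1, q=1: 0
Count of True = 0

0


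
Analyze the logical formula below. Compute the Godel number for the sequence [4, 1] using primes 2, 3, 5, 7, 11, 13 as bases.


Encode each element as an exponent of the corresponding prime:
  2^4 = 16
  3^1 = 3
Product = 16 * 3 = 48

48


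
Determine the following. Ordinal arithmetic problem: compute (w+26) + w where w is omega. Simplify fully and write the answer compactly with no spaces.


Compute (w+26) + w.
Ordinal + is associative but NOT commutative; for finite n>0, n + w = w but w + n stays w+n.
(w+26) + w = w + (26+w) = w + w = w*2 (the finite tail 26 is absorbed by the right w).
Result = w*2

w*2


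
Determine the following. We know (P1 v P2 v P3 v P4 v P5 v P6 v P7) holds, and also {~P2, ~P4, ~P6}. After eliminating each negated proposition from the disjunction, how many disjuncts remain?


Original disjuncts (7): P1, P2, P3, P4, P5, P6, P7
Negated (eliminate): ~P2, ~P4, ~P6
Remaining disjuncts: P1, P3, P5, P7
Count = 7 - 3 = 4

4


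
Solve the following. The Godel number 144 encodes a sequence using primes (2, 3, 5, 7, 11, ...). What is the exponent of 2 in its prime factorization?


Factorize 144 by dividing by 2 repeatedly.
Division steps: 2 divides 144 exactly 4 time(s).
Exponent of 2 = 4

4


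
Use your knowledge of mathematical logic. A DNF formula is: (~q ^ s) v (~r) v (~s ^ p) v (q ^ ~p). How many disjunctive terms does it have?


A DNF formula is a disjunction of terms (conjunctions).
Terms are separated by v.
Counting the disjuncts: 4 terms.

4


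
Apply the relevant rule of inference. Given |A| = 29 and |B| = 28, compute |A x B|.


The Cartesian product A x B contains all ordered pairs (a, b).
|A x B| = |A| * |B| = 29 * 28 = 812

812


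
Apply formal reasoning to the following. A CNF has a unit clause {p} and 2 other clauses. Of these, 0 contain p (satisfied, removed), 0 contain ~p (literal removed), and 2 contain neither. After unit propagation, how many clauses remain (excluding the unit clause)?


Satisfied (removed): 0
Shortened (remain): 0
Unchanged (remain): 2
Remaining = 0 + 2 = 2

2


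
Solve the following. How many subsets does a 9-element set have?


The power set of a set with n elements has 2^n elements.
|P(S)| = 2^9 = 512

512


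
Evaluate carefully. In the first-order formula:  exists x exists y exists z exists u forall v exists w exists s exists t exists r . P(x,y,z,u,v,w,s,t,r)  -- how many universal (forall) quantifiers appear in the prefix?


Quantifier prefix: exists x exists y exists z exists u forall v exists w exists s exists t exists r
Mark each quantifier type:
  E E E E U E E E E
Universal count = 1, Existential count = 8
Asked for universal (forall) quantifiers: 1

1


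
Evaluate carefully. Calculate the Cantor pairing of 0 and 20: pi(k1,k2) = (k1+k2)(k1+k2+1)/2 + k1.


k1 + k2 = 20
(k1+k2)(k1+k2+1)/2 = 20 * 21 / 2 = 210
pi = 210 + 0 = 210

210


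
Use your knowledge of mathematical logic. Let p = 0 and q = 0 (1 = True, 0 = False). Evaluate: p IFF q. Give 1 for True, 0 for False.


p = 0, q = 0
Operation: p IFF q
Evaluate: 0 IFF 0 = 1

1


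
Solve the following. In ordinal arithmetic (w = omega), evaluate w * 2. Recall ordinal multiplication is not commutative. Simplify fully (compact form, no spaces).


Compute w * 2.
Ordinal * is associative and left-distributive over +, but NOT commutative; for finite n>1, n*w = w but w*n stays w*n.
w * 2 means 2 copies of w concatenated: w*2.
Result = w*2

w*2


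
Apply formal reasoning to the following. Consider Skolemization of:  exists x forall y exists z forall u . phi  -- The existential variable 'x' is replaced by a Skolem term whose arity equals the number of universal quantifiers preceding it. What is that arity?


Quantifier prefix: exists x forall y exists z forall u
'x' is existentially quantified at position 1.
No universal quantifiers precede it.
Skolem function arity = 0 (a Skolem constant)

0


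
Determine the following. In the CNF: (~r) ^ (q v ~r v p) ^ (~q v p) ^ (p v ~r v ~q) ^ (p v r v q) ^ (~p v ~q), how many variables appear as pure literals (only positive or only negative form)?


Check each variable for pure literal status:
p: mixed (not pure)
q: mixed (not pure)
r: mixed (not pure)
Pure literal count = 0

0


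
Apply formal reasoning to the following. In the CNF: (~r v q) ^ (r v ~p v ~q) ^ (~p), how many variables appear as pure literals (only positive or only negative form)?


Check each variable for pure literal status:
p: pure negative
q: mixed (not pure)
r: mixed (not pure)
Pure literal count = 1

1


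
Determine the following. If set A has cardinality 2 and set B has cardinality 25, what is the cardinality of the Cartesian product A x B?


The Cartesian product A x B contains all ordered pairs (a, b).
|A x B| = |A| * |B| = 2 * 25 = 50

50


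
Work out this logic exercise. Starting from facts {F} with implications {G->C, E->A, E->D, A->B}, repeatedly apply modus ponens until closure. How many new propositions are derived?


Initial facts: {F}
Apply modus ponens to closure:
  (no implication fires)
Final known: {F}
New propositions: {(none)}
Count = 0

0


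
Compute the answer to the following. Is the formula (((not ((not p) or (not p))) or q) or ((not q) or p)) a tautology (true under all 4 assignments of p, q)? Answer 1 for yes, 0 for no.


Check all 4 assignments:
p=0, q=0: 1
p=0, q=1: 1
p=1, q=0: 1
p=1, q=1: 1
Satisfying count = 4/4.
Tautology iff count = 4: yes.

1


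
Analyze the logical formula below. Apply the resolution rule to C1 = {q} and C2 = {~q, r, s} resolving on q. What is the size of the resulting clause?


Remove q from C1 and ~q from C2.
C1 remainder: {}
C2 remainder: {r, s}
Union (resolvent): {r, s}
Resolvent has 2 literal(s).

2


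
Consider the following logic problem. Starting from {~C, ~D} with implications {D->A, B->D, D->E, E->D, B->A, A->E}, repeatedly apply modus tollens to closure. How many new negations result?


Initial negated facts: {~C, ~D}
Apply modus tollens to closure:
  ~D and B->D  =>  ~B
  ~D and E->D  =>  ~E
  ~E and A->E  =>  ~A
Final negated: {~A, ~B, ~C, ~D, ~E}
New negations: {~A, ~B, ~E}
Count = 3

3


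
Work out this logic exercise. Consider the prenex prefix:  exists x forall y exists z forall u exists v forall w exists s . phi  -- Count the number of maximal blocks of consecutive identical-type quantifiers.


Quantifier-type sequence: E A E A E A E  (A=forall, E=exists)
Group into maximal same-type runs:
  Ex1 | Ax1 | Ex1 | Ax1 | Ex1 | Ax1 | Ex1
Number of blocks = 7

7


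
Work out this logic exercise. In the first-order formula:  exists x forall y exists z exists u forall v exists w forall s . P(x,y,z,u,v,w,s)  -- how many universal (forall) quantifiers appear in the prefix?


Quantifier prefix: exists x forall y exists z exists u forall v exists w forall s
Mark each quantifier type:
  E U E E U E U
Universal count = 3, Existential count = 4
Asked for universal (forall) quantifiers: 3

3


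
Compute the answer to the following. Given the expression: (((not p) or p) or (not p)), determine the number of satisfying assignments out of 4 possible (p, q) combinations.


Check all 4 assignments:
p=0, q=0: 1
p=0, q=1: 1
p=1, q=0: 1
p=1, q=1: 1
Count of True = 4

4
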